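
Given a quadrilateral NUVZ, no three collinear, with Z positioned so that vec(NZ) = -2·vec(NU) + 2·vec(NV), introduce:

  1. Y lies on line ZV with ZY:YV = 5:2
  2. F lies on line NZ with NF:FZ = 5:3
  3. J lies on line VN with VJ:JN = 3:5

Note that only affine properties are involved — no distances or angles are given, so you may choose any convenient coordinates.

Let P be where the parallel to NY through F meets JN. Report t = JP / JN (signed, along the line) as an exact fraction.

Set N = (0, 0), U = (1, 0), V = (0, 1), Z = (-2, 2); any affine frame gives the same invariant.
1. Y lies on line ZV with ZY:YV = 5:2 ⇒ Y = (-4/7, 9/7)
2. F lies on line NZ with NF:FZ = 5:3 ⇒ F = (-5/4, 5/4)
3. J lies on line VN with VJ:JN = 3:5 ⇒ J = (0, 5/8)
through F parallel to NY: direction (-4/7, 9/7); meets JN at P = (0, -25/16)
P = J + t·(N−J) with t = 7/2

t = 7/2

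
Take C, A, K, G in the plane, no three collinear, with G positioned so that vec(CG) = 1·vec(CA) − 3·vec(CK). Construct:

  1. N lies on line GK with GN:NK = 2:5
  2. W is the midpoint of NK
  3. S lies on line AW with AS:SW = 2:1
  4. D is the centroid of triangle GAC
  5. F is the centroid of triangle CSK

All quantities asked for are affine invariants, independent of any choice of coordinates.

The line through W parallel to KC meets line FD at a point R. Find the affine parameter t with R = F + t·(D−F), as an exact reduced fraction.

Assign C = (0, 0), A = (1, 0), K = (0, 1), G = (1, -3) — the answer is frame-independent, so this choice is without loss of generality.
1. N lies on line GK with GN:NK = 2:5 ⇒ N = (5/7, -13/7)
2. W is the midpoint of NK ⇒ W = (5/14, -3/7)
3. S lies on line AW with AS:SW = 2:1 ⇒ S = (4/7, -2/7)
4. D is the centroid of triangle GAC ⇒ D = (2/3, -1)
5. F is the centroid of triangle CSK ⇒ F = (4/21, 5/21)
through W parallel to KC: direction (0, -1); meets FD at R = (5/14, -41/210)
R = F + t·(D−F) with t = 7/20

t = 7/20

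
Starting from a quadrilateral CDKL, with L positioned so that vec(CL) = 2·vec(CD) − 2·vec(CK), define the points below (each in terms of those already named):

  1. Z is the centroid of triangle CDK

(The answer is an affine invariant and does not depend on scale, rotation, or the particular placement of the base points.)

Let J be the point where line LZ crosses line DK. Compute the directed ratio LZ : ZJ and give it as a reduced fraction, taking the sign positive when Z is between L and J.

LZ:ZJ = 2

Assign C = (0, 0), D = (1, 0), K = (0, 1), L = (2, -2) — the answer is frame-independent, so this choice is without loss of generality.
1. Z is the centroid of triangle CDK ⇒ Z = (1/3, 1/3)
line LZ meets DK at J = (-1/2, 3/2)
Z = L + t·(J−L) with t = 2/3, so LZ:ZJ = 2/3:1/3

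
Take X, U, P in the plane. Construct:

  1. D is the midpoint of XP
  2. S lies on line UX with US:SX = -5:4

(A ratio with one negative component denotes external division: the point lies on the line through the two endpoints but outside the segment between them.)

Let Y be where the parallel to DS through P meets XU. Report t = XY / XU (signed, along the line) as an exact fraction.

t = -8

Work in coordinates with X = (0, 0), U = (1, 0), P = (0, 1).
1. D is the midpoint of XP ⇒ D = (0, 1/2)
2. S lies on line UX with US:SX = -5:4 ⇒ S = (-4, 0)
through P parallel to DS: direction (-4, -1/2); meets XU at Y = (-8, 0)
Y = X + t·(U−X) with t = -8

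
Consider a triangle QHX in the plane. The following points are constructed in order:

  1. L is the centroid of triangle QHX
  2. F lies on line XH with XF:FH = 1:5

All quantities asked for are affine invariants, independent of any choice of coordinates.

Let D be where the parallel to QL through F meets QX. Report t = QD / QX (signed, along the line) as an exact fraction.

t = 2/3

Work in coordinates with Q = (0, 0), H = (1, 0), X = (0, 1).
1. L is the centroid of triangle QHX ⇒ L = (1/3, 1/3)
2. F lies on line XH with XF:FH = 1:5 ⇒ F = (1/6, 5/6)
through F parallel to QL: direction (1/3, 1/3); meets QX at D = (0, 2/3)
D = Q + t·(X−Q) with t = 2/3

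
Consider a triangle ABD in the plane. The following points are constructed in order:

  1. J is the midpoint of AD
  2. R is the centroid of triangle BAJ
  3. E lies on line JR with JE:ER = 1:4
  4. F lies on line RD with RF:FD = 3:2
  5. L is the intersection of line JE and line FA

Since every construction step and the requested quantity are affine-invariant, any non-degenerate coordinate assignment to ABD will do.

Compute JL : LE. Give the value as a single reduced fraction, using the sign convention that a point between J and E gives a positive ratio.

JL:LE = -5

Set A = (0, 0), B = (1, 0), D = (0, 1); any affine frame gives the same invariant.
1. J is the midpoint of AD ⇒ J = (0, 1/2)
2. R is the centroid of triangle BAJ ⇒ R = (1/3, 1/6)
3. E lies on line JR with JE:ER = 1:4 ⇒ E = (1/15, 13/30)
4. F lies on line RD with RF:FD = 3:2 ⇒ F = (2/15, 2/3)
5. L is the intersection of line JE and line FA ⇒ L = (1/12, 5/12)
L = J + t·(E−J) with t = 5/4, so JL:LE = t:(1−t) = 5/4:-1/4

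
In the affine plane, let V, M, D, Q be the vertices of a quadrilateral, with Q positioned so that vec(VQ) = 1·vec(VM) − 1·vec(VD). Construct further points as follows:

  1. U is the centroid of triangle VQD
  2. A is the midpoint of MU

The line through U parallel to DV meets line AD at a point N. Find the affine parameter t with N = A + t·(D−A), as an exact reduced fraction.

Assign V = (0, 0), M = (1, 0), D = (0, 1), Q = (1, -1) — the answer is frame-independent, so this choice is without loss of generality.
1. U is the centroid of triangle VQD ⇒ U = (1/3, 0)
2. A is the midpoint of MU ⇒ A = (2/3, 0)
through U parallel to DV: direction (0, -1); meets AD at N = (1/3, 1/2)
N = A + t·(D−A) with t = 1/2

t = 1/2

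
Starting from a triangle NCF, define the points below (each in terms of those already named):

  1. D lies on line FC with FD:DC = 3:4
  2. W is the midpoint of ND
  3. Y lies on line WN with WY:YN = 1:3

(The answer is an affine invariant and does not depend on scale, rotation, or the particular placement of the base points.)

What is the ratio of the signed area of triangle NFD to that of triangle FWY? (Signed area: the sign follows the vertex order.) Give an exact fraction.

Set N = (0, 0), C = (1, 0), F = (0, 1); any affine frame gives the same invariant.
1. D lies on line FC with FD:DC = 3:4 ⇒ D = (3/7, 4/7)
2. W is the midpoint of ND ⇒ W = (3/14, 2/7)
3. Y lies on line WN with WY:YN = 1:3 ⇒ Y = (9/56, 3/14)
2·[NFD] = -3/7, 2·[FWY] = -3/56
[NFD]:[FWY] = -3/7:-3/56 = 8

[NFD]:[FWY] = 8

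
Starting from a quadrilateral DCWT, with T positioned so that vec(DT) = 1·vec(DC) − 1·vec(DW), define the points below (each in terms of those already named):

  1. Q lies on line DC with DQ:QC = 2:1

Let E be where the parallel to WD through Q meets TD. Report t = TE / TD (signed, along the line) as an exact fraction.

Choose coordinates D = (0, 0), C = (1, 0), W = (0, 1), T = (1, -1).
1. Q lies on line DC with DQ:QC = 2:1 ⇒ Q = (2/3, 0)
through Q parallel to WD: direction (0, -1); meets TD at E = (2/3, -2/3)
E = T + t·(D−T) with t = 1/3

t = 1/3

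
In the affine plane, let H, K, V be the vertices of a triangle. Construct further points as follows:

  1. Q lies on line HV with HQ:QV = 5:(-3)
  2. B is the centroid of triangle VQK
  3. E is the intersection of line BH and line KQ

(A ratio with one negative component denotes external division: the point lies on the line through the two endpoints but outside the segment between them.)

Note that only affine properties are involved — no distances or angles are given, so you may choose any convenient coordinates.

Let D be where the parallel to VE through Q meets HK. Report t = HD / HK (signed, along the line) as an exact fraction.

Assign H = (0, 0), K = (1, 0), V = (0, 1) — the answer is frame-independent, so this choice is without loss of generality.
1. Q lies on line HV with HQ:QV = 5:(-3) ⇒ Q = (0, 5/2)
2. B is the centroid of triangle VQK ⇒ B = (1/3, 7/6)
3. E is the intersection of line BH and line KQ ⇒ E = (5/12, 35/24)
through Q parallel to VE: direction (5/12, 11/24); meets HK at D = (-25/11, 0)
D = H + t·(K−H) with t = -25/11

t = -25/11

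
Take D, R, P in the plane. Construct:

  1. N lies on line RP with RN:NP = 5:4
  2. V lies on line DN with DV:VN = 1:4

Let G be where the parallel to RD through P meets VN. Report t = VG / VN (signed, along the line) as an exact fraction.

t = 2

Work in coordinates with D = (0, 0), R = (1, 0), P = (0, 1).
1. N lies on line RP with RN:NP = 5:4 ⇒ N = (4/9, 5/9)
2. V lies on line DN with DV:VN = 1:4 ⇒ V = (4/45, 1/9)
through P parallel to RD: direction (-1, 0); meets VN at G = (4/5, 1)
G = V + t·(N−V) with t = 2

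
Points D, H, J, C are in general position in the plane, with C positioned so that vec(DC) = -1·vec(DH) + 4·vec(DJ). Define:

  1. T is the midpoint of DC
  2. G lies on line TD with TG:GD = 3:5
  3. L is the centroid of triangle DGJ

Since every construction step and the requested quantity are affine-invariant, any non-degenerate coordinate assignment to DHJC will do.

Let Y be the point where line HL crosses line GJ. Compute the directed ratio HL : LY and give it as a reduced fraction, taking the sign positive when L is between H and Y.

Set D = (0, 0), H = (1, 0), J = (0, 1), C = (-1, 4); any affine frame gives the same invariant.
1. T is the midpoint of DC ⇒ T = (-1/2, 2)
2. G lies on line TD with TG:GD = 3:5 ⇒ G = (-5/16, 5/4)
3. L is the centroid of triangle DGJ ⇒ L = (-5/48, 3/4)
line HL meets GJ at Y = (85/32, -9/8)
L = H + t·(Y−H) with t = -2/3, so HL:LY = -2/3:5/3

HL:LY = -2/5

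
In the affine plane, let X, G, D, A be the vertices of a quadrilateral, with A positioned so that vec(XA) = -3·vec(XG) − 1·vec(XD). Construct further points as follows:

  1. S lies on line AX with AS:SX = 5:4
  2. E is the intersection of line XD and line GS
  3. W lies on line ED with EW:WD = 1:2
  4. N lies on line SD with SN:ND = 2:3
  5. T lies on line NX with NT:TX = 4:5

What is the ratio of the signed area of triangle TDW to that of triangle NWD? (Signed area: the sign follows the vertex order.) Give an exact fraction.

Work in coordinates with X = (0, 0), G = (1, 0), D = (0, 1), A = (-3, -1).
1. S lies on line AX with AS:SX = 5:4 ⇒ S = (-4/3, -4/9)
2. E is the intersection of line XD and line GS ⇒ E = (0, -4/21)
3. W lies on line ED with EW:WD = 1:2 ⇒ W = (0, 13/63)
4. N lies on line SD with SN:ND = 2:3 ⇒ N = (-4/5, 2/15)
5. T lies on line NX with NT:TX = 4:5 ⇒ T = (-4/9, 2/27)
2·[TDW] = -200/567, 2·[NWD] = 40/63
[TDW]:[NWD] = -200/567:40/63 = -5/9

[TDW]:[NWD] = -5/9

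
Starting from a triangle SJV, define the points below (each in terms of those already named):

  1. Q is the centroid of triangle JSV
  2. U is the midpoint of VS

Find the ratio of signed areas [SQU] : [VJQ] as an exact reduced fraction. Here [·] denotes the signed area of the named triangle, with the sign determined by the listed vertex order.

Work in coordinates with S = (0, 0), J = (1, 0), V = (0, 1).
1. Q is the centroid of triangle JSV ⇒ Q = (1/3, 1/3)
2. U is the midpoint of VS ⇒ U = (0, 1/2)
2·[SQU] = 1/6, 2·[VJQ] = -1/3
[SQU]:[VJQ] = 1/6:-1/3 = -1/2

[SQU]:[VJQ] = -1/2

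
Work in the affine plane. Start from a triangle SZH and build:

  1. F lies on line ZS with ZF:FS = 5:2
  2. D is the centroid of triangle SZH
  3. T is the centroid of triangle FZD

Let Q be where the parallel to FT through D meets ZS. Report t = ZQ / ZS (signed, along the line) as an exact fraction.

Choose coordinates S = (0, 0), Z = (1, 0), H = (0, 1).
1. F lies on line ZS with ZF:FS = 5:2 ⇒ F = (2/7, 0)
2. D is the centroid of triangle SZH ⇒ D = (1/3, 1/3)
3. T is the centroid of triangle FZD ⇒ T = (34/63, 1/9)
through D parallel to FT: direction (16/63, 1/9); meets ZS at Q = (-3/7, 0)
Q = Z + t·(S−Z) with t = 10/7

t = 10/7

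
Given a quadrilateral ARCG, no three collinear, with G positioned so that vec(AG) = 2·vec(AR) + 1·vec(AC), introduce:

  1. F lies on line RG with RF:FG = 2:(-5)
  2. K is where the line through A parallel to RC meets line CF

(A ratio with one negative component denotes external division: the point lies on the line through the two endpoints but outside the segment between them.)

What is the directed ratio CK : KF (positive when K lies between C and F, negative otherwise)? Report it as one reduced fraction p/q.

Set A = (0, 0), R = (1, 0), C = (0, 1), G = (2, 1); any affine frame gives the same invariant.
1. F lies on line RG with RF:FG = 2:(-5) ⇒ F = (1/3, -2/3)
2. K is where the line through A parallel to RC meets line CF ⇒ K = (1/4, -1/4)
K = C + t·(F−C) with t = 3/4, so CK:KF = t:(1−t) = 3/4:1/4

CK:KF = 3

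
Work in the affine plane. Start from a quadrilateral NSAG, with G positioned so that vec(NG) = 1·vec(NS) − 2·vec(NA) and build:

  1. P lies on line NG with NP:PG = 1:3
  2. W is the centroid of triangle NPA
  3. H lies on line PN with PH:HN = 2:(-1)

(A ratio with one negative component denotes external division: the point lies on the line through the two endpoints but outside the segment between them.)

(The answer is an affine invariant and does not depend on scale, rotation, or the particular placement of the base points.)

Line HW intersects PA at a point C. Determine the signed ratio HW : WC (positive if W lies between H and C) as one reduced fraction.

Assign N = (0, 0), S = (1, 0), A = (0, 1), G = (1, -2) — the answer is frame-independent, so this choice is without loss of generality.
1. P lies on line NG with NP:PG = 1:3 ⇒ P = (1/4, -1/2)
2. W is the centroid of triangle NPA ⇒ W = (1/12, 1/6)
3. H lies on line PN with PH:HN = 2:(-1) ⇒ H = (-1/4, 1/2)
line HW meets PA at C = (3/20, 1/10)
W = H + t·(C−H) with t = 5/6, so HW:WC = 5/6:1/6

HW:WC = 5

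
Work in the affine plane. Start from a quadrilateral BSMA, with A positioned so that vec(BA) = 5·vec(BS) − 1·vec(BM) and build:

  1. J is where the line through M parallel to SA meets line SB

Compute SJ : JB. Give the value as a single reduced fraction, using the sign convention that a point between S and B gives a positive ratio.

Choose coordinates B = (0, 0), S = (1, 0), M = (0, 1), A = (5, -1).
1. J is where the line through M parallel to SA meets line SB ⇒ J = (4, 0)
J = S + t·(B−S) with t = -3, so SJ:JB = t:(1−t) = -3:4

SJ:JB = -3/4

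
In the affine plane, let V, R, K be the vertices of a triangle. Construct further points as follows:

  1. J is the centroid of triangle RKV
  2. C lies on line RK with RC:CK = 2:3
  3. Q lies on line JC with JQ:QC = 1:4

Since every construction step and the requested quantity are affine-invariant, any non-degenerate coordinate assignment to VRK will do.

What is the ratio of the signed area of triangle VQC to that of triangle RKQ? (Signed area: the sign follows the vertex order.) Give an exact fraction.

Set V = (0, 0), R = (1, 0), K = (0, 1); any affine frame gives the same invariant.
1. J is the centroid of triangle RKV ⇒ J = (1/3, 1/3)
2. C lies on line RK with RC:CK = 2:3 ⇒ C = (3/5, 2/5)
3. Q lies on line JC with JQ:QC = 1:4 ⇒ Q = (29/75, 26/75)
2·[VQC] = -4/75, 2·[RKQ] = 4/15
[VQC]:[RKQ] = -4/75:4/15 = -1/5

[VQC]:[RKQ] = -1/5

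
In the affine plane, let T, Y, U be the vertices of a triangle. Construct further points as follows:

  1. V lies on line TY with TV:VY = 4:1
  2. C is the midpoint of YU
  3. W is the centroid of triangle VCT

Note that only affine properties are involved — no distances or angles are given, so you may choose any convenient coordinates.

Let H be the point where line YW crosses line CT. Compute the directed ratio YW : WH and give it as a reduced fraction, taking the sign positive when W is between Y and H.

Set T = (0, 0), Y = (1, 0), U = (0, 1); any affine frame gives the same invariant.
1. V lies on line TY with TV:VY = 4:1 ⇒ V = (4/5, 0)
2. C is the midpoint of YU ⇒ C = (1/2, 1/2)
3. W is the centroid of triangle VCT ⇒ W = (13/30, 1/6)
line YW meets CT at H = (5/22, 5/22)
W = Y + t·(H−Y) with t = 11/15, so YW:WH = 11/15:4/15

YW:WH = 11/4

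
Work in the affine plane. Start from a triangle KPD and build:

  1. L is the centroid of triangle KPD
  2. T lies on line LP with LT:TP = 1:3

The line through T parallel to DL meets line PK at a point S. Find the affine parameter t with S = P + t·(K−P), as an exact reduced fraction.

Set K = (0, 0), P = (1, 0), D = (0, 1); any affine frame gives the same invariant.
1. L is the centroid of triangle KPD ⇒ L = (1/3, 1/3)
2. T lies on line LP with LT:TP = 1:3 ⇒ T = (1/2, 1/4)
through T parallel to DL: direction (1/3, -2/3); meets PK at S = (5/8, 0)
S = P + t·(K−P) with t = 3/8

t = 3/8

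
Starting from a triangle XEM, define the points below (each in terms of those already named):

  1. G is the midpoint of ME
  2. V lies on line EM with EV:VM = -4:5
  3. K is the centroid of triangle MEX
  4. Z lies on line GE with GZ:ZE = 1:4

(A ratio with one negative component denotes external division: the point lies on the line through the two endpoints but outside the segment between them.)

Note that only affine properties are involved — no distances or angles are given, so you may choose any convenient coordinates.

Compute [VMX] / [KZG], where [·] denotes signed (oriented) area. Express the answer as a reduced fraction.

[VMX]:[KZG] = 150

Choose coordinates X = (0, 0), E = (1, 0), M = (0, 1).
1. G is the midpoint of ME ⇒ G = (1/2, 1/2)
2. V lies on line EM with EV:VM = -4:5 ⇒ V = (5, -4)
3. K is the centroid of triangle MEX ⇒ K = (1/3, 1/3)
4. Z lies on line GE with GZ:ZE = 1:4 ⇒ Z = (3/5, 2/5)
2·[VMX] = 5, 2·[KZG] = 1/30
[VMX]:[KZG] = 5:1/30 = 150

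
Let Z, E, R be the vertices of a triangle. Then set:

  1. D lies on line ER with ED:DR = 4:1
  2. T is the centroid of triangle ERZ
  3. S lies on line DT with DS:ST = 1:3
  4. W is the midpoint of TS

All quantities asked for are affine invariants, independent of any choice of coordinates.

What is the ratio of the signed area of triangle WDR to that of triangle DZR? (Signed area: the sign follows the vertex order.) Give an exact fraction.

Work in coordinates with Z = (0, 0), E = (1, 0), R = (0, 1).
1. D lies on line ER with ED:DR = 4:1 ⇒ D = (1/5, 4/5)
2. T is the centroid of triangle ERZ ⇒ T = (1/3, 1/3)
3. S lies on line DT with DS:ST = 1:3 ⇒ S = (7/30, 41/60)
4. W is the midpoint of TS ⇒ W = (17/60, 61/120)
2·[WDR] = 1/24, 2·[DZR] = -1/5
[WDR]:[DZR] = 1/24:-1/5 = -5/24

[WDR]:[DZR] = -5/24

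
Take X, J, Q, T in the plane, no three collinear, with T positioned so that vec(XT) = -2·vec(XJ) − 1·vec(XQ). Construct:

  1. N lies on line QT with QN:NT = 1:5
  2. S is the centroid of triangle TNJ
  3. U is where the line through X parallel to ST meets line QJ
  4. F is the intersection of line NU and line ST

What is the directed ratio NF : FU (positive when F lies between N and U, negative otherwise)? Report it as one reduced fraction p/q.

Assign X = (0, 0), J = (1, 0), Q = (0, 1), T = (-2, -1) — the answer is frame-independent, so this choice is without loss of generality.
1. N lies on line QT with QN:NT = 1:5 ⇒ N = (-1/3, 2/3)
2. S is the centroid of triangle TNJ ⇒ S = (-4/9, -1/9)
3. U is where the line through X parallel to ST meets line QJ ⇒ U = (7/11, 4/11)
4. F is the intersection of line NU and line ST ⇒ F = (47/99, 41/99)
F = N + t·(U−N) with t = 5/6, so NF:FU = t:(1−t) = 5/6:1/6

NF:FU = 5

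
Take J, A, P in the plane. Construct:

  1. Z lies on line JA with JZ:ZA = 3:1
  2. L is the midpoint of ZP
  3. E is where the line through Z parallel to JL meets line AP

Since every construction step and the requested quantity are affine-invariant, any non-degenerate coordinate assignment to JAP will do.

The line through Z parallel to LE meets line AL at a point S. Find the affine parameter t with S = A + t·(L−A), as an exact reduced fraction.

t = -5

Assign J = (0, 0), A = (1, 0), P = (0, 1) — the answer is frame-independent, so this choice is without loss of generality.
1. Z lies on line JA with JZ:ZA = 3:1 ⇒ Z = (3/4, 0)
2. L is the midpoint of ZP ⇒ L = (3/8, 1/2)
3. E is where the line through Z parallel to JL meets line AP ⇒ E = (6/7, 1/7)
through Z parallel to LE: direction (27/56, -5/14); meets AL at S = (33/8, -5/2)
S = A + t·(L−A) with t = -5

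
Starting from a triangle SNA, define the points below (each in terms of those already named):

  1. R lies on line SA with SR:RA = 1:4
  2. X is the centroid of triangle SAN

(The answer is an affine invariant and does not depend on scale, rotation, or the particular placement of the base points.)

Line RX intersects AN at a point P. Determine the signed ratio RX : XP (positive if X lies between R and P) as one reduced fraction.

Assign S = (0, 0), N = (1, 0), A = (0, 1) — the answer is frame-independent, so this choice is without loss of generality.
1. R lies on line SA with SR:RA = 1:4 ⇒ R = (0, 1/5)
2. X is the centroid of triangle SAN ⇒ X = (1/3, 1/3)
line RX meets AN at P = (4/7, 3/7)
X = R + t·(P−R) with t = 7/12, so RX:XP = 7/12:5/12

RX:XP = 7/5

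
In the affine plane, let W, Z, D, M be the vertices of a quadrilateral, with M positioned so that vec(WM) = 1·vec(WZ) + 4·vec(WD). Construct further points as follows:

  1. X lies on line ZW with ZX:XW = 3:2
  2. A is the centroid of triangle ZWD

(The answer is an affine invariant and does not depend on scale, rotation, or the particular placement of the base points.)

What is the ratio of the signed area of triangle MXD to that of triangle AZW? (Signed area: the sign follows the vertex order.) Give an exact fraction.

Assign W = (0, 0), Z = (1, 0), D = (0, 1), M = (1, 4) — the answer is frame-independent, so this choice is without loss of generality.
1. X lies on line ZW with ZX:XW = 3:2 ⇒ X = (2/5, 0)
2. A is the centroid of triangle ZWD ⇒ A = (1/3, 1/3)
2·[MXD] = -11/5, 2·[AZW] = -1/3
[MXD]:[AZW] = -11/5:-1/3 = 33/5

[MXD]:[AZW] = 33/5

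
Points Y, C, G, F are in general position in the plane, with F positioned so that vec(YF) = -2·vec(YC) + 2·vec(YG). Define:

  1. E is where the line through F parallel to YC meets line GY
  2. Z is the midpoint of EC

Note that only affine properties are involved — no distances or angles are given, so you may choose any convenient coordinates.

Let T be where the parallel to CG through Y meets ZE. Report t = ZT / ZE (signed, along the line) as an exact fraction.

t = -3

Choose coordinates Y = (0, 0), C = (1, 0), G = (0, 1), F = (-2, 2).
1. E is where the line through F parallel to YC meets line GY ⇒ E = (0, 2)
2. Z is the midpoint of EC ⇒ Z = (1/2, 1)
through Y parallel to CG: direction (-1, 1); meets ZE at T = (2, -2)
T = Z + t·(E−Z) with t = -3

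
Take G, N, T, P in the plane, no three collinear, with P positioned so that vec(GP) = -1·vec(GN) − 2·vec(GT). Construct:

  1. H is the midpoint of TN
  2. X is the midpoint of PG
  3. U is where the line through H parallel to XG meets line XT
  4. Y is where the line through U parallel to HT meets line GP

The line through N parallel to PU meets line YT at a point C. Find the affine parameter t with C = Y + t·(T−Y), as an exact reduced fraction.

Choose coordinates G = (0, 0), N = (1, 0), T = (0, 1), P = (-1, -2).
1. H is the midpoint of TN ⇒ H = (1/2, 1/2)
2. X is the midpoint of PG ⇒ X = (-1/2, -1)
3. U is where the line through H parallel to XG meets line XT ⇒ U = (-3/4, -2)
4. Y is where the line through U parallel to HT meets line GP ⇒ Y = (-11/12, -11/6)
through N parallel to PU: direction (1/4, 0); meets YT at C = (-11/34, 0)
C = Y + t·(T−Y) with t = 11/17

t = 11/17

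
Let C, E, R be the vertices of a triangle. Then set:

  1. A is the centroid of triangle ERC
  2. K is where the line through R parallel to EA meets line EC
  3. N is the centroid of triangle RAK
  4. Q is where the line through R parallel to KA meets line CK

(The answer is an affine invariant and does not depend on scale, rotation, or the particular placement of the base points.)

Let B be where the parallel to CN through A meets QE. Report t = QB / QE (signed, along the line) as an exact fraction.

Work in coordinates with C = (0, 0), E = (1, 0), R = (0, 1).
1. A is the centroid of triangle ERC ⇒ A = (1/3, 1/3)
2. K is where the line through R parallel to EA meets line EC ⇒ K = (2, 0)
3. N is the centroid of triangle RAK ⇒ N = (7/9, 4/9)
4. Q is where the line through R parallel to KA meets line CK ⇒ Q = (5, 0)
through A parallel to CN: direction (7/9, 4/9); meets QE at B = (-1/4, 0)
B = Q + t·(E−Q) with t = 21/16

t = 21/16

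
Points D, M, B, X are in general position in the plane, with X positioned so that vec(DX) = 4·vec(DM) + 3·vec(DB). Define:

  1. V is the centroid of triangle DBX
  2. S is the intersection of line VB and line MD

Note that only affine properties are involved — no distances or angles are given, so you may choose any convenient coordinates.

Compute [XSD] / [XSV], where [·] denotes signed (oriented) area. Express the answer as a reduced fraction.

[XSD]:[XSV] = 9/4

Assign D = (0, 0), M = (1, 0), B = (0, 1), X = (4, 3) — the answer is frame-independent, so this choice is without loss of generality.
1. V is the centroid of triangle DBX ⇒ V = (4/3, 4/3)
2. S is the intersection of line VB and line MD ⇒ S = (-4, 0)
2·[XSD] = 12, 2·[XSV] = 16/3
[XSD]:[XSV] = 12:16/3 = 9/4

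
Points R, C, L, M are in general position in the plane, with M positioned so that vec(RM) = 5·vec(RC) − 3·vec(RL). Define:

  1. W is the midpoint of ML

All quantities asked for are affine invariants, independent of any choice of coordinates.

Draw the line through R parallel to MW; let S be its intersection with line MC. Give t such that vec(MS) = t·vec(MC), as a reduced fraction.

Work in coordinates with R = (0, 0), C = (1, 0), L = (0, 1), M = (5, -3).
1. W is the midpoint of ML ⇒ W = (5/2, -1)
through R parallel to MW: direction (-5/2, 2); meets MC at S = (-15, 12)
S = M + t·(C−M) with t = 5

t = 5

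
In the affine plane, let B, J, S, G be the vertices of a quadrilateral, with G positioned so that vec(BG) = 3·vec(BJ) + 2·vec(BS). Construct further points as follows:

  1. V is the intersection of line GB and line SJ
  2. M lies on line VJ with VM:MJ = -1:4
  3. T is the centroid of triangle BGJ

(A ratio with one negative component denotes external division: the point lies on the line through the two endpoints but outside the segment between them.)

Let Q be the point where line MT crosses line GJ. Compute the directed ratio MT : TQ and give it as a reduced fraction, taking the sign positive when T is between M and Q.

MT:TQ = 11/5

Choose coordinates B = (0, 0), J = (1, 0), S = (0, 1), G = (3, 2).
1. V is the intersection of line GB and line SJ ⇒ V = (3/5, 2/5)
2. M lies on line VJ with VM:MJ = -1:4 ⇒ M = (7/15, 8/15)
3. T is the centroid of triangle BGJ ⇒ T = (4/3, 2/3)
line MT meets GJ at Q = (19/11, 8/11)
T = M + t·(Q−M) with t = 11/16, so MT:TQ = 11/16:5/16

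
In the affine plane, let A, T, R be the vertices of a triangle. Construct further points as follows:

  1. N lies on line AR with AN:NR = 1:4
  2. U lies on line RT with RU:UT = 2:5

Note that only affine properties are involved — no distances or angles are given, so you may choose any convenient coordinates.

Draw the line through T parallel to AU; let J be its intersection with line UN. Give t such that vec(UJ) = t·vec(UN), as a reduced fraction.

t = -25/2

Work in coordinates with A = (0, 0), T = (1, 0), R = (0, 1).
1. N lies on line AR with AN:NR = 1:4 ⇒ N = (0, 1/5)
2. U lies on line RT with RU:UT = 2:5 ⇒ U = (2/7, 5/7)
through T parallel to AU: direction (2/7, 5/7); meets UN at J = (27/7, 50/7)
J = U + t·(N−U) with t = -25/2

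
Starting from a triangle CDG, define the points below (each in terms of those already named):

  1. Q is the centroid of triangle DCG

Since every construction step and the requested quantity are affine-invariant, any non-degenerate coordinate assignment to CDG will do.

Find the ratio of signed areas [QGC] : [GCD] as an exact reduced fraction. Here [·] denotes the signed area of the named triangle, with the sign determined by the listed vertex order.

Choose coordinates C = (0, 0), D = (1, 0), G = (0, 1).
1. Q is the centroid of triangle DCG ⇒ Q = (1/3, 1/3)
2·[QGC] = 1/3, 2·[GCD] = 1
[QGC]:[GCD] = 1/3:1 = 1/3

[QGC]:[GCD] = 1/3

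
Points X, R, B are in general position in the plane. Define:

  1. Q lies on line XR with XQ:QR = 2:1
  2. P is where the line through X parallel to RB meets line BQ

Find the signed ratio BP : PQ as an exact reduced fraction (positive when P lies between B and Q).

BP:PQ = -3/2

Choose coordinates X = (0, 0), R = (1, 0), B = (0, 1).
1. Q lies on line XR with XQ:QR = 2:1 ⇒ Q = (2/3, 0)
2. P is where the line through X parallel to RB meets line BQ ⇒ P = (2, -2)
P = B + t·(Q−B) with t = 3, so BP:PQ = t:(1−t) = 3:-2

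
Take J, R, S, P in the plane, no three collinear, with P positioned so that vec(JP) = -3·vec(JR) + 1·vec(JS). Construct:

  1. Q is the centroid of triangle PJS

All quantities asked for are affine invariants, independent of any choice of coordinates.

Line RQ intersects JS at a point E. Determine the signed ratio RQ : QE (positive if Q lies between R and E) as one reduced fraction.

Set J = (0, 0), R = (1, 0), S = (0, 1), P = (-3, 1); any affine frame gives the same invariant.
1. Q is the centroid of triangle PJS ⇒ Q = (-1, 2/3)
line RQ meets JS at E = (0, 1/3)
Q = R + t·(E−R) with t = 2, so RQ:QE = 2:-1

RQ:QE = -2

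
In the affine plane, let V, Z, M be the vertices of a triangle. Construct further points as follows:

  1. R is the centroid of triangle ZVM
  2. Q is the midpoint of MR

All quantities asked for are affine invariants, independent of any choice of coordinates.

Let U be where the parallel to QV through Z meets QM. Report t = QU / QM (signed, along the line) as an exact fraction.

t = -4

Work in coordinates with V = (0, 0), Z = (1, 0), M = (0, 1).
1. R is the centroid of triangle ZVM ⇒ R = (1/3, 1/3)
2. Q is the midpoint of MR ⇒ Q = (1/6, 2/3)
through Z parallel to QV: direction (-1/6, -2/3); meets QM at U = (5/6, -2/3)
U = Q + t·(M−Q) with t = -4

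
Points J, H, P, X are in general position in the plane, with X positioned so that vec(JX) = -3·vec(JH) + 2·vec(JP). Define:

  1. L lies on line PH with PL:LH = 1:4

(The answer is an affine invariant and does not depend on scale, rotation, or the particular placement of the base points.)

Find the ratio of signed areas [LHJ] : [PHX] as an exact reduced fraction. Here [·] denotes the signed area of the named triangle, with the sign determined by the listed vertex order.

[LHJ]:[PHX] = 2/5

Choose coordinates J = (0, 0), H = (1, 0), P = (0, 1), X = (-3, 2).
1. L lies on line PH with PL:LH = 1:4 ⇒ L = (1/5, 4/5)
2·[LHJ] = -4/5, 2·[PHX] = -2
[LHJ]:[PHX] = -4/5:-2 = 2/5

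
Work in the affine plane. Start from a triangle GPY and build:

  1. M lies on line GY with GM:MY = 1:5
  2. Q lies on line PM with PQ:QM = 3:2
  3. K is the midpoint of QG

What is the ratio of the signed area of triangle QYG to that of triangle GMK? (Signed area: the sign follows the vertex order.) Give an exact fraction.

Set G = (0, 0), P = (1, 0), Y = (0, 1); any affine frame gives the same invariant.
1. M lies on line GY with GM:MY = 1:5 ⇒ M = (0, 1/6)
2. Q lies on line PM with PQ:QM = 3:2 ⇒ Q = (2/5, 1/10)
3. K is the midpoint of QG ⇒ K = (1/5, 1/20)
2·[QYG] = 2/5, 2·[GMK] = -1/30
[QYG]:[GMK] = 2/5:-1/30 = -12

[QYG]:[GMK] = -12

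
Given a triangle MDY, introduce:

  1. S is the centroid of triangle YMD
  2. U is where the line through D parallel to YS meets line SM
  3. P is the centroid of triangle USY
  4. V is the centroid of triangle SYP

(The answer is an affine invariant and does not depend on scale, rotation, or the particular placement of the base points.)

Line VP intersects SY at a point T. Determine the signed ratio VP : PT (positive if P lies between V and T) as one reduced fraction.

VP:PT = -2/3

Work in coordinates with M = (0, 0), D = (1, 0), Y = (0, 1).
1. S is the centroid of triangle YMD ⇒ S = (1/3, 1/3)
2. U is where the line through D parallel to YS meets line SM ⇒ U = (2/3, 2/3)
3. P is the centroid of triangle USY ⇒ P = (1/3, 2/3)
4. V is the centroid of triangle SYP ⇒ V = (2/9, 2/3)
line VP meets SY at T = (1/6, 2/3)
P = V + t·(T−V) with t = -2, so VP:PT = -2:3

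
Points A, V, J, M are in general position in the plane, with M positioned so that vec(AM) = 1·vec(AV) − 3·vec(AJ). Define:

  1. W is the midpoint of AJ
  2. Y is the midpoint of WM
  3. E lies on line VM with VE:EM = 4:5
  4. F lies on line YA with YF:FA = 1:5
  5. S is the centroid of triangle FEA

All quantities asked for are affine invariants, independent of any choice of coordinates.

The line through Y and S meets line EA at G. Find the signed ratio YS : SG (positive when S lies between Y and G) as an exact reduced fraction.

YS:SG = 13/5

Assign A = (0, 0), V = (1, 0), J = (0, 1), M = (1, -3) — the answer is frame-independent, so this choice is without loss of generality.
1. W is the midpoint of AJ ⇒ W = (0, 1/2)
2. Y is the midpoint of WM ⇒ Y = (1/2, -5/4)
3. E lies on line VM with VE:EM = 4:5 ⇒ E = (1, -4/3)
4. F lies on line YA with YF:FA = 1:5 ⇒ F = (5/12, -25/24)
5. S is the centroid of triangle FEA ⇒ S = (17/36, -19/24)
line YS meets EA at G = (6/13, -8/13)
S = Y + t·(G−Y) with t = 13/18, so YS:SG = 13/18:5/18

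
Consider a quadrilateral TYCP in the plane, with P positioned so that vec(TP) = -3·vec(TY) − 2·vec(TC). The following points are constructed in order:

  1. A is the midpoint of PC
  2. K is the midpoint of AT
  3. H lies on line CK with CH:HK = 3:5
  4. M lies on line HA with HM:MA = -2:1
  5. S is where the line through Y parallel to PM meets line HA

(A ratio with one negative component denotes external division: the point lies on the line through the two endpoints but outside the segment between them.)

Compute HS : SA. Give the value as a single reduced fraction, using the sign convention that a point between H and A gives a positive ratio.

HS:SA = -8/11

Assign T = (0, 0), Y = (1, 0), C = (0, 1), P = (-3, -2) — the answer is frame-independent, so this choice is without loss of generality.
1. A is the midpoint of PC ⇒ A = (-3/2, -1/2)
2. K is the midpoint of AT ⇒ K = (-3/4, -1/4)
3. H lies on line CK with CH:HK = 3:5 ⇒ H = (-9/32, 17/32)
4. M lies on line HA with HM:MA = -2:1 ⇒ M = (-87/32, -49/32)
5. S is where the line through Y parallel to PM meets line HA ⇒ S = (95/32, 105/32)
S = H + t·(A−H) with t = -8/3, so HS:SA = t:(1−t) = -8/3:11/3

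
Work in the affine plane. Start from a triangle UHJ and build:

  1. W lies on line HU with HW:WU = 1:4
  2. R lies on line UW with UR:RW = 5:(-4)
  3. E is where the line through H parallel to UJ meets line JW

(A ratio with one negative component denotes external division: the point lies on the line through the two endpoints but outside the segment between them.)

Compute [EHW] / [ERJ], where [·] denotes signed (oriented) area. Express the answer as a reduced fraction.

[EHW]:[ERJ] = 1/80

Work in coordinates with U = (0, 0), H = (1, 0), J = (0, 1).
1. W lies on line HU with HW:WU = 1:4 ⇒ W = (4/5, 0)
2. R lies on line UW with UR:RW = 5:(-4) ⇒ R = (4, 0)
3. E is where the line through H parallel to UJ meets line JW ⇒ E = (1, -1/4)
2·[EHW] = 1/20, 2·[ERJ] = 4
[EHW]:[ERJ] = 1/20:4 = 1/80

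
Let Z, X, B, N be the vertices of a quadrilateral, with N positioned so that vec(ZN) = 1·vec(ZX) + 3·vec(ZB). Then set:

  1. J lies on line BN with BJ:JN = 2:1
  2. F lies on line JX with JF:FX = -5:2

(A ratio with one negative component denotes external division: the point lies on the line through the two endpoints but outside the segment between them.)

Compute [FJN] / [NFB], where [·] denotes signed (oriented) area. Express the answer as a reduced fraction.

Assign Z = (0, 0), X = (1, 0), B = (0, 1), N = (1, 3) — the answer is frame-independent, so this choice is without loss of generality.
1. J lies on line BN with BJ:JN = 2:1 ⇒ J = (2/3, 7/3)
2. F lies on line JX with JF:FX = -5:2 ⇒ F = (11/9, -14/9)
2·[FJN] = -5/3, 2·[NFB] = -5
[FJN]:[NFB] = -5/3:-5 = 1/3

[FJN]:[NFB] = 1/3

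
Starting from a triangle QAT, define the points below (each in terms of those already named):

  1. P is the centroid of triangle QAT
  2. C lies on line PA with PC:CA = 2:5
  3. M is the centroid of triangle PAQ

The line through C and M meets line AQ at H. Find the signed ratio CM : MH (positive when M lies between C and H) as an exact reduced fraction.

Assign Q = (0, 0), A = (1, 0), T = (0, 1) — the answer is frame-independent, so this choice is without loss of generality.
1. P is the centroid of triangle QAT ⇒ P = (1/3, 1/3)
2. C lies on line PA with PC:CA = 2:5 ⇒ C = (11/21, 5/21)
3. M is the centroid of triangle PAQ ⇒ M = (4/9, 1/9)
line CM meets AQ at H = (3/8, 0)
M = C + t·(H−C) with t = 8/15, so CM:MH = 8/15:7/15

CM:MH = 8/7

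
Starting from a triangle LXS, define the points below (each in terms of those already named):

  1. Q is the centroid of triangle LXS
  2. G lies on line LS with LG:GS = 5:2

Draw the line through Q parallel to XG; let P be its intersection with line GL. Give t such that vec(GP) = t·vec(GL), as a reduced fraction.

Set L = (0, 0), X = (1, 0), S = (0, 1); any affine frame gives the same invariant.
1. Q is the centroid of triangle LXS ⇒ Q = (1/3, 1/3)
2. G lies on line LS with LG:GS = 5:2 ⇒ G = (0, 5/7)
through Q parallel to XG: direction (-1, 5/7); meets GL at P = (0, 4/7)
P = G + t·(L−G) with t = 1/5

t = 1/5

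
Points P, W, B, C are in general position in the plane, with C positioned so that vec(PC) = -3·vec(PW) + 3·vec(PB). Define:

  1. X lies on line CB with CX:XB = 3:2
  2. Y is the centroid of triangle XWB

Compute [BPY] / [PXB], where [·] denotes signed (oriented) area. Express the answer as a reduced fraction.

[BPY]:[PXB] = 1/18

Assign P = (0, 0), W = (1, 0), B = (0, 1), C = (-3, 3) — the answer is frame-independent, so this choice is without loss of generality.
1. X lies on line CB with CX:XB = 3:2 ⇒ X = (-6/5, 9/5)
2. Y is the centroid of triangle XWB ⇒ Y = (-1/15, 14/15)
2·[BPY] = -1/15, 2·[PXB] = -6/5
[BPY]:[PXB] = -1/15:-6/5 = 1/18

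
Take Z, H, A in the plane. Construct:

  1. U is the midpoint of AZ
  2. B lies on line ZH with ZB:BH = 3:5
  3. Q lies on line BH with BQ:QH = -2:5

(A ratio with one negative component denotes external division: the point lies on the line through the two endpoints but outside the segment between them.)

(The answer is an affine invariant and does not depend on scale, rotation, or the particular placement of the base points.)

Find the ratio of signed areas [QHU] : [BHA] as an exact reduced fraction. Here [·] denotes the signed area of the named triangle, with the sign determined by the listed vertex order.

Set Z = (0, 0), H = (1, 0), A = (0, 1); any affine frame gives the same invariant.
1. U is the midpoint of AZ ⇒ U = (0, 1/2)
2. B lies on line ZH with ZB:BH = 3:5 ⇒ B = (3/8, 0)
3. Q lies on line BH with BQ:QH = -2:5 ⇒ Q = (-1/24, 0)
2·[QHU] = 25/48, 2·[BHA] = 5/8
[QHU]:[BHA] = 25/48:5/8 = 5/6

[QHU]:[BHA] = 5/6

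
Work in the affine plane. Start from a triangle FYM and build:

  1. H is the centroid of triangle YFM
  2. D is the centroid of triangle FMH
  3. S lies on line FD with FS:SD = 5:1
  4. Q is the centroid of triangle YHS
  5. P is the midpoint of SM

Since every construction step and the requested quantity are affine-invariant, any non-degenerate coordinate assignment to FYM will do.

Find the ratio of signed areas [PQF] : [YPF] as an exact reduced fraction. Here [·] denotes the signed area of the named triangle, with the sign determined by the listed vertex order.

[PQF]:[YPF] = -17/37

Choose coordinates F = (0, 0), Y = (1, 0), M = (0, 1).
1. H is the centroid of triangle YFM ⇒ H = (1/3, 1/3)
2. D is the centroid of triangle FMH ⇒ D = (1/9, 4/9)
3. S lies on line FD with FS:SD = 5:1 ⇒ S = (5/54, 10/27)
4. Q is the centroid of triangle YHS ⇒ Q = (77/162, 19/81)
5. P is the midpoint of SM ⇒ P = (5/108, 37/54)
2·[PQF] = -17/54, 2·[YPF] = 37/54
[PQF]:[YPF] = -17/54:37/54 = -17/37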